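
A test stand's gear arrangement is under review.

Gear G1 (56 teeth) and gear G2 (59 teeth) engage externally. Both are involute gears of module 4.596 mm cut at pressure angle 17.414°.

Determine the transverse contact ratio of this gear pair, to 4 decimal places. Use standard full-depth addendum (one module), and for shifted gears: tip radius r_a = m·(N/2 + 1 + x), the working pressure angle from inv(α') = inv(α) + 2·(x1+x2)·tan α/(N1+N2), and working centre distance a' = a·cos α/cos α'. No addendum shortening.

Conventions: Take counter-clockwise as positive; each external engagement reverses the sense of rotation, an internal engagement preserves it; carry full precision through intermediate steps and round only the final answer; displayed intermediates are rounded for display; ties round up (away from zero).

class = single-mesh tooth geometry [involute pair 56T × 59T, m = 4.596]
base radii: r_b1 = 122.789873, r_b2 = 129.367901
tip radii: r_a1 = 133.284000, r_a2 = 140.178000
no profile shift: α' = α, a' = a
action lengths: √(r_a1²−r_b1²) = 51.838903, √(r_a2²−r_b2²) = 53.979790
base pitch p_b = π·m·cos α = 13.776991
CR = (51.838903 + 53.979790 − 264.270000·sin 17.41400°)/13.776991 = 1.940160
contact ratio ≈ 1.9402

1.9402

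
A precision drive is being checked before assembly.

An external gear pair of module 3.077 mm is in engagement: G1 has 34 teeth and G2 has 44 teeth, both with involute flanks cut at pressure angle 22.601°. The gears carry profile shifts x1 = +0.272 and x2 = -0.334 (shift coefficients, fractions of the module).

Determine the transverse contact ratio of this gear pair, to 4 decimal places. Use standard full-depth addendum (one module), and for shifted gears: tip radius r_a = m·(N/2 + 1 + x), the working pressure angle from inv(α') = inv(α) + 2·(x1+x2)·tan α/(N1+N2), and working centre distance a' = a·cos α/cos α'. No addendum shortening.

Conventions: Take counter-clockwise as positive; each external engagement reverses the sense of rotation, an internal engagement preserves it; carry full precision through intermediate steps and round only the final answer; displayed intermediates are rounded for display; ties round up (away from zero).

1.5836

recognized (one external pair, fixed centres): single-mesh tooth geometry, m = 3.077, N1 = 34, N2 = 44
base radii: r_b1 = 48.291852, r_b2 = 62.495338
tip radii: r_a1 = 56.222944, r_a2 = 69.743282
inv(α') = inv(22.601°) + 2·(+0.272-0.334)·tan α/(34+44) = 0.02115666  ⇒  α' = 22.37980°
a' = a·cos α / cos α' = 120.0030·cos 22.601°/cos 22.37980° = 119.811339
action lengths: √(r_a1²−r_b1²) = 28.790909, √(r_a2²−r_b2²) = 30.958974
base pitch p_b = π·m·cos α = 8.924313
CR = (28.790909 + 30.958974 − 119.811339·sin 22.37980°)/8.924313 = 1.583583
contact ratio ≈ 1.5836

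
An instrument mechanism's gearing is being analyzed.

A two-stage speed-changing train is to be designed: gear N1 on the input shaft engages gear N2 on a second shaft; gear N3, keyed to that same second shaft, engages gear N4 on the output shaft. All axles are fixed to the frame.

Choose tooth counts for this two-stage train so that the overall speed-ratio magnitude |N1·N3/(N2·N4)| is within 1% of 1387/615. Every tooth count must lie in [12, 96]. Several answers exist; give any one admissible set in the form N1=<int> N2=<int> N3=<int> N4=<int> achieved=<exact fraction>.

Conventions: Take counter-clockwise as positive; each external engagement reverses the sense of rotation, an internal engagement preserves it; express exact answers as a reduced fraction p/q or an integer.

N1=19 N2=15 N3=73 N4=41 achieved=1387/615

topology: fixed-axis compound train — 2 stages, target 1387/615
target = 1387/615 in lowest terms: an exact hit needs N1·N3 = k·1387 and N2·N4 = k·615 for one integer k, every count in [12, 96]; additionally prefer no 1:1 stage (N1 ≠ N2, N3 ≠ N4)
k = 1: N1·N3 = 1387 = 19·73, N2·N4 = 615 = 15·41
achieved = 19·73/(15·41) = 1387/615; |achieved − target| = 0 ≤ 1387/61500 ✓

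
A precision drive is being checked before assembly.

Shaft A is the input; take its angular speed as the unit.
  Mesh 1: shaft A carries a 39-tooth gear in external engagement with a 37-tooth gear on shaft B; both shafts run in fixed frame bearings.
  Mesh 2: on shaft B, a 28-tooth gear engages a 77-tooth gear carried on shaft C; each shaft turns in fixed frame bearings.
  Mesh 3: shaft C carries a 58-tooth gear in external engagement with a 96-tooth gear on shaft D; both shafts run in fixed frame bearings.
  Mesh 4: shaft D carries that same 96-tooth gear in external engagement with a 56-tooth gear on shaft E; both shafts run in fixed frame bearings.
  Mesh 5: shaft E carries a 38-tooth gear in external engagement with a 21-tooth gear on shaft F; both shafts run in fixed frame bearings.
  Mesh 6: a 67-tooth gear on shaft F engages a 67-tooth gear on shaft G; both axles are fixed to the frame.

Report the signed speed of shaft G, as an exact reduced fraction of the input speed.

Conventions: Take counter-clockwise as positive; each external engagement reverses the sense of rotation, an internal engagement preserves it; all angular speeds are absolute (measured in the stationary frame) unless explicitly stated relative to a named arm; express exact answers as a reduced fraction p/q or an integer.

6-mesh fixed-axis compound train (all bearings frame-fixed)
mesh 1 [39T→37T]: |ω|/ω_in = 1×39/37 = 39/37, sense flips to −
mesh 2 [28T→77T]: |ω|/ω_in = (39/37)×28/77 = 156/407, sense flips to +
mesh 3 [58T→96T]: |ω|/ω_in = (156/407)×58/96 = 377/1628, sense flips to −
mesh 4 [96T→56T]: |ω|/ω_in = (377/1628)×96/56 = 1131/2849, sense flips to +
mesh 5 [38T→21T]: |ω|/ω_in = (1131/2849)×38/21 = 14326/19943, sense flips to −
mesh 6 [67T→67T]: |ω|/ω_in = (14326/19943)×67/67 = 14326/19943, sense flips to +
signed output speed (× input speed) = 14326/19943

14326/19943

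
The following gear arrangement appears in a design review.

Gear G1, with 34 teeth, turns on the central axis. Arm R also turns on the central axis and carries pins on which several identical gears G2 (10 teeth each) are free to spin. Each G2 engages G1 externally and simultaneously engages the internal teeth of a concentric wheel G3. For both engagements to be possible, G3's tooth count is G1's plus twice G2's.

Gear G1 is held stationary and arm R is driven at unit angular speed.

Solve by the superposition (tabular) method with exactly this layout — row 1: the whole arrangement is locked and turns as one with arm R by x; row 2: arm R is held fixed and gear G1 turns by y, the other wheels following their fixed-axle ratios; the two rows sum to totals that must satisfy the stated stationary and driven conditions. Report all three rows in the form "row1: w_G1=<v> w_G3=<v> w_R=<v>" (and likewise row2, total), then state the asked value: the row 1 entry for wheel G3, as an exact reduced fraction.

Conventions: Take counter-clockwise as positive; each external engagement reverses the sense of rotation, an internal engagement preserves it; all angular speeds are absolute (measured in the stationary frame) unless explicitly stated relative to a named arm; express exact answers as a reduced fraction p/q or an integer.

recognized (axles ride arm R): planetary set, 34/10/54 teeth
row 1 (train locked, turned with arm): all members turn x
superposition row 2 [arm held]: sun y, ring −(34/54)·y, arm 0
boundary: total ω_sun = x + y = 0 and total ω_arm = x = 1  ⇒  y = -1, x = 1
row 2 ring = −(34/54)·(-1) = 17/27
totals (row 1 + row 2): sun 1 + (-1) = 0, ring 1 + 17/27 = 44/27, arm 1 + 0 = 1
asked cell (row1, ring) = 1

row1: w_G1=1 w_G3=1 w_R=1
row2: w_G1=-1 w_G3=17/27 w_R=0
total: w_G1=0 w_G3=44/27 w_R=1
asked value: 1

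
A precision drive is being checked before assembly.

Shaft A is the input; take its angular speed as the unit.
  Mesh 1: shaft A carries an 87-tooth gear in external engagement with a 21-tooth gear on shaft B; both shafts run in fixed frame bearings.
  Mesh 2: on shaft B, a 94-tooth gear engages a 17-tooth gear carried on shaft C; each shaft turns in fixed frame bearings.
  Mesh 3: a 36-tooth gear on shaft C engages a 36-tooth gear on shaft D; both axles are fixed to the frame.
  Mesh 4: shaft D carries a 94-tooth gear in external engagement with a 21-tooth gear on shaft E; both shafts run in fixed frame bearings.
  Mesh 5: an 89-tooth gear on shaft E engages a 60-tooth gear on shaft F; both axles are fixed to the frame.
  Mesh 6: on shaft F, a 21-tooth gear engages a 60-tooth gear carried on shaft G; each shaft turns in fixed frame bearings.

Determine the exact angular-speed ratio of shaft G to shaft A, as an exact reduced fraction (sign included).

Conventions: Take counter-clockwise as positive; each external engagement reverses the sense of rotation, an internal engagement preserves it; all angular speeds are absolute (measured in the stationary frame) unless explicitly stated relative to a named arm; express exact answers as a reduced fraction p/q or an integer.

5701429/107100

class = fixed-axis compound train [6 meshes; 6 ratios multiply, 6 sense flips]
mesh 1 [87T→21T]: running ratio 29/7, sense −
mesh 2 [94T→17T]: running ratio 2726/119, sense +
mesh 3 [36T→36T]: running ratio 2726/119, sense −
mesh 4 [94T→21T]: running ratio 256244/2499, sense +
mesh 5 [89T→60T]: running ratio 5701429/37485, sense −
mesh 6 [21T→60T]: running ratio 5701429/107100, sense +
ω_out/ω_in = 5701429/107100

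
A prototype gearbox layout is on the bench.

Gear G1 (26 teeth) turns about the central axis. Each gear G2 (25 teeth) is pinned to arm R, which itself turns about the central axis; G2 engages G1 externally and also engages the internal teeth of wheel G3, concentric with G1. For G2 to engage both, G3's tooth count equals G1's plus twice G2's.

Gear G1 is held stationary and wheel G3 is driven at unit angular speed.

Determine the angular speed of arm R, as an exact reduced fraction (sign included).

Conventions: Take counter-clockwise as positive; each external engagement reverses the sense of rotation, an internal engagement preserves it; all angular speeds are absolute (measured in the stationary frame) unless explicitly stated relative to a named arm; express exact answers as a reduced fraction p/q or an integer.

38/51

class = planetary set [G3 = 26+2·25 = 76; Willis about the carrier]
ring teeth: 26 + 2·25 = 76
26(ω_sun−ω_arm) = −76(ω_ring−ω_arm),  ω_sun = 0, ω_ring = 1
26(0−ω_arm) = −76(1−ω_arm)  ⇒  102·ω_arm = 76  ⇒  ω_arm = 38/51
exact speed ratio = 38/51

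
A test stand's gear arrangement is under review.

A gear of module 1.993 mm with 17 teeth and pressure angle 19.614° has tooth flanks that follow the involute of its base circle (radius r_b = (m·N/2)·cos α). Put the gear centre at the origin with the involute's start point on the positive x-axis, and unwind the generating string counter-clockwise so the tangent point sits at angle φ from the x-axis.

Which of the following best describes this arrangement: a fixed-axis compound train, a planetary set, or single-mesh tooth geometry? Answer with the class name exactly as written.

single-mesh involute tooth geometry (17T wheel at module 1.993)
classification: single-mesh tooth geometry

single-mesh tooth geometry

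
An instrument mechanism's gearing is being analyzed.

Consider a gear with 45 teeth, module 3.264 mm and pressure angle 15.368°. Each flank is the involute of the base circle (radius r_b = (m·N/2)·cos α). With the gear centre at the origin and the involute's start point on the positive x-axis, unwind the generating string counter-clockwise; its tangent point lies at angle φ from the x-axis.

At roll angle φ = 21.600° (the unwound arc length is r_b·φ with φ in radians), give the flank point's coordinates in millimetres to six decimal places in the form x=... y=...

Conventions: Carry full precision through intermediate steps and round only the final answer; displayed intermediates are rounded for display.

topology: single-mesh involute geometry — m = 3.264, N = 45
pitch radius r_p = m·N/2 = 3.264·45/2 = 73.440000
base radius r_b = r_p·cos α = 73.440000·cos 15.368° = 70.814048
roll angle φ = 21.600° = 0.37699112 rad
x = r_b·(cos φ + φ·sin φ) = 75.668788
y = r_b·(sin φ − φ·cos φ) = 1.246828

x=75.668788 y=1.246828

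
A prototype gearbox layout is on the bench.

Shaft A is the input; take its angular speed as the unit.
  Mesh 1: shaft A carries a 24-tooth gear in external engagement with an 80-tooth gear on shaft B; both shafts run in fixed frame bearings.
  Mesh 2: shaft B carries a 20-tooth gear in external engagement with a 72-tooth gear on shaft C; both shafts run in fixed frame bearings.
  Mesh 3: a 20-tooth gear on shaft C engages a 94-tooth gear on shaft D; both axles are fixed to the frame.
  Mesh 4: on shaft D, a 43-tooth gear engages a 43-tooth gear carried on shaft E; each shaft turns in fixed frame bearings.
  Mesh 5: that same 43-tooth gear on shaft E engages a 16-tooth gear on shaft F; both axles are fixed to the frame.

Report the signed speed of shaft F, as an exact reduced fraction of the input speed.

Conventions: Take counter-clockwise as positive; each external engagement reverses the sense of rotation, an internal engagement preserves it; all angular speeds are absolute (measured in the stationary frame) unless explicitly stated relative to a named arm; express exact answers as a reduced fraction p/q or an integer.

-215/4512

5-mesh fixed-axis compound train (all bearings frame-fixed)
mesh 1 [24T→80T]: |ω|/ω_in = 1×24/80 = 3/10, sense flips to −
mesh 2 [20T→72T]: |ω|/ω_in = (3/10)×20/72 = 1/12, sense flips to +
mesh 3 [20T→94T]: |ω|/ω_in = (1/12)×20/94 = 5/282, sense flips to −
mesh 4 [43T→43T]: |ω|/ω_in = (5/282)×43/43 = 5/282, sense flips to +
mesh 5 [43T→16T]: |ω|/ω_in = (5/282)×43/16 = 215/4512, sense flips to −
signed output speed (× input speed) = -215/4512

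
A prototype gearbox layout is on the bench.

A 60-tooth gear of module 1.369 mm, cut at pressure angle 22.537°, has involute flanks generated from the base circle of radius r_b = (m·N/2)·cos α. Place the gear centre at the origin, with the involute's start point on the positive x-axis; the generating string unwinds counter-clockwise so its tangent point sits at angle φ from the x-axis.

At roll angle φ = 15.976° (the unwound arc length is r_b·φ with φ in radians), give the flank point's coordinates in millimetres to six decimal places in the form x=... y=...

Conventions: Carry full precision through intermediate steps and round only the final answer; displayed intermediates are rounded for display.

x=39.379671 y=0.271993

topology: single-mesh involute geometry — m = 1.369, N = 60
pitch radius r_p = m·N/2 = 1.369·60/2 = 41.070000
base radius r_b = r_p·cos α = 41.070000·cos 22.537° = 37.933575
roll angle φ = 15.976° = 0.27883380 rad
x = r_b·(cos φ + φ·sin φ) = 39.379671
y = r_b·(sin φ − φ·cos φ) = 0.271993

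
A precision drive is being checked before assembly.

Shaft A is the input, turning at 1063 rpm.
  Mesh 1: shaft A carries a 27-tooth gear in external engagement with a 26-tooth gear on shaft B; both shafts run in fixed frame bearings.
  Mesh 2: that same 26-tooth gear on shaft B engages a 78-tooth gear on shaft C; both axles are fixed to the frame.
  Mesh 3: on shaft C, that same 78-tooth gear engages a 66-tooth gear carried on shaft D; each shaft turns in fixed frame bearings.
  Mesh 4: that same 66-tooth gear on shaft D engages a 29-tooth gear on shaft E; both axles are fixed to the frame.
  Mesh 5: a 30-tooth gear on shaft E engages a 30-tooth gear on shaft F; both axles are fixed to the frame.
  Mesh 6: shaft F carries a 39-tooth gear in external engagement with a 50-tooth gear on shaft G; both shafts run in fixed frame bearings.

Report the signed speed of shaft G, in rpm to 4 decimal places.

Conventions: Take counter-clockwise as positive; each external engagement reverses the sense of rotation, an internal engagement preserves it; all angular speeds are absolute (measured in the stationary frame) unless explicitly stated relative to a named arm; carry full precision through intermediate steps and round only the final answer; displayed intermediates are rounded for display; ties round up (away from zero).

+771.9579 rpm

class = fixed-axis compound train [6 meshes; 6 ratios multiply, 6 sense flips]
mesh 1 [27T→26T]: ω = 1063.0000×27/26 = 1103.8846 rpm, sense flips to −
mesh 2 [26T→78T]: ω = 1103.8846×26/78 = 367.9615 rpm, sense flips to +
mesh 3 [78T→66T]: ω = 367.9615×78/66 = 434.8636 rpm, sense flips to −
mesh 4 [66T→29T]: ω = 434.8636×66/29 = 989.6897 rpm, sense flips to +
mesh 5 [30T→30T]: ω = 989.6897×30/30 = 989.6897 rpm, sense flips to −
mesh 6 [39T→50T]: ω = 989.6897×39/50 = 771.9579 rpm, sense flips to +
signed output speed = +771.9579 rpm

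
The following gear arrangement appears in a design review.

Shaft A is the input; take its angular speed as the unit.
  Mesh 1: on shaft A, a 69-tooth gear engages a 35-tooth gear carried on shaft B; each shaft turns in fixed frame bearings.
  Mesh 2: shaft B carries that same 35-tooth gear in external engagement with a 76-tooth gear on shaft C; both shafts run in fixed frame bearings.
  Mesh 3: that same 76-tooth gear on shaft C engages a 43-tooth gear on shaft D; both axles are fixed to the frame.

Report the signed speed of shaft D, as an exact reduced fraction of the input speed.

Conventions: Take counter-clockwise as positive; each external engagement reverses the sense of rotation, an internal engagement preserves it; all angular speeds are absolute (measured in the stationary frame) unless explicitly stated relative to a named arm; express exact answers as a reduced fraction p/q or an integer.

-69/43

3-mesh fixed-axis compound train (all bearings frame-fixed)
mesh 1 [69T→35T]: |ω|/ω_in = 1×69/35 = 69/35, sense flips to −
mesh 2 [35T→76T]: |ω|/ω_in = (69/35)×35/76 = 69/76, sense flips to +
mesh 3 [76T→43T]: |ω|/ω_in = (69/76)×76/43 = 69/43, sense flips to −
signed output speed (× input speed) = -69/43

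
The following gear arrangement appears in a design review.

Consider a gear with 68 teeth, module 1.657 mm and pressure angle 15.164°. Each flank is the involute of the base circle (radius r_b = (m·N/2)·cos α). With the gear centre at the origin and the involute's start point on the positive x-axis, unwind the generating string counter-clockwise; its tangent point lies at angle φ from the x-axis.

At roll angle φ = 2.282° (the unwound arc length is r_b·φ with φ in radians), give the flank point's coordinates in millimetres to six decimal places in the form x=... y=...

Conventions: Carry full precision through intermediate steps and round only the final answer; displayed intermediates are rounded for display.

x=54.419481 y=0.001145

recognized (one wheel, involute flank): single-mesh tooth geometry, m = 1.657, N = 68
pitch radius r_p = m·N/2 = 1.657·68/2 = 56.338000
base radius r_b = r_p·cos α = 56.338000·cos 15.164° = 54.376370
roll angle φ = 2.282° = 0.03982841 rad
x = r_b·(cos φ + φ·sin φ) = 54.419481
y = r_b·(sin φ − φ·cos φ) = 0.001145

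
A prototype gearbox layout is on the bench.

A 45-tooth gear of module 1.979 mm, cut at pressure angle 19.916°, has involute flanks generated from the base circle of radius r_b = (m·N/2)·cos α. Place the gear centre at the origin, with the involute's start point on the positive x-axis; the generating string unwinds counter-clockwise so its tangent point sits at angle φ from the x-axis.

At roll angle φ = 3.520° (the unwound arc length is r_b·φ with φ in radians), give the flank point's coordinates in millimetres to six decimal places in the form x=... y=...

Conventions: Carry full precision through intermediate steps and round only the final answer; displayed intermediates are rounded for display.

x=41.943376 y=0.003235

recognized (one wheel, involute flank): single-mesh tooth geometry, m = 1.979, N = 45
pitch radius r_p = m·N/2 = 1.979·45/2 = 44.527500
base radius r_b = r_p·cos α = 44.527500·cos 19.916° = 41.864446
roll angle φ = 3.520° = 0.06143559 rad
x = r_b·(cos φ + φ·sin φ) = 41.943376
y = r_b·(sin φ − φ·cos φ) = 0.003235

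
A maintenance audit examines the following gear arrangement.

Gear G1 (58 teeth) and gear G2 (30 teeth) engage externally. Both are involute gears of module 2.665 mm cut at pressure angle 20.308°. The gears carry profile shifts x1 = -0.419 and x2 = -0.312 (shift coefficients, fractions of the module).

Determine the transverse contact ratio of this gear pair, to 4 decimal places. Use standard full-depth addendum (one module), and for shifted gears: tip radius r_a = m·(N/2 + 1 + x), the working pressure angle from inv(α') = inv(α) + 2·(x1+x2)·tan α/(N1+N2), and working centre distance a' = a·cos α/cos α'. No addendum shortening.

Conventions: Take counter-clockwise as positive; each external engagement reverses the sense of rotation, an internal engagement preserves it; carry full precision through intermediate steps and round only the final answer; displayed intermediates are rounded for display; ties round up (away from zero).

recognized (one external pair, fixed centres): single-mesh tooth geometry, m = 2.665, N1 = 58, N2 = 30
base radii: r_b1 = 72.481002, r_b2 = 37.490173
tip radii: r_a1 = 78.833365, r_a2 = 41.808520
inv(α') = inv(20.308°) + 2·(-0.419-0.312)·tan α/(58+30) = 0.00948030  ⇒  α' = 17.27453°
a' = a·cos α / cos α' = 117.2600·cos 20.308°/cos 17.27453° = 115.165979
action lengths: √(r_a1²−r_b1²) = 31.003287, √(r_a2²−r_b2²) = 18.505114
base pitch p_b = π·m·cos α = 7.851924
CR = (31.003287 + 18.505114 − 115.165979·sin 17.27453°)/7.851924 = 1.949817
contact ratio ≈ 1.9498

1.9498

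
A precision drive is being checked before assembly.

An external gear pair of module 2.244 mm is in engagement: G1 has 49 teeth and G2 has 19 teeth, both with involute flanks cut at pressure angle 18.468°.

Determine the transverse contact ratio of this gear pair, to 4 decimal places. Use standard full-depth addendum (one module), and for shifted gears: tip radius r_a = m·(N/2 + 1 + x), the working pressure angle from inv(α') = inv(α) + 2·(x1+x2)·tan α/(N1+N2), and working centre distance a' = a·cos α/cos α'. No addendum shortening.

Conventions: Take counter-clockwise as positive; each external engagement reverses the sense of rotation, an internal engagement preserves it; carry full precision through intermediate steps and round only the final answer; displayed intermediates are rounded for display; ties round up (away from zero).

1.7180

single-mesh involute tooth geometry (49T engaging 19T at module 2.244)
base radii: r_b1 = 52.146673, r_b2 = 20.220138
tip radii: r_a1 = 57.222000, r_a2 = 23.562000
no profile shift: α' = α, a' = a
action lengths: √(r_a1²−r_b1²) = 23.560174, √(r_a2²−r_b2²) = 12.096026
base pitch p_b = π·m·cos α = 6.686678
CR = (23.560174 + 12.096026 − 76.296000·sin 18.46800°)/6.686678 = 1.717974
contact ratio ≈ 1.7180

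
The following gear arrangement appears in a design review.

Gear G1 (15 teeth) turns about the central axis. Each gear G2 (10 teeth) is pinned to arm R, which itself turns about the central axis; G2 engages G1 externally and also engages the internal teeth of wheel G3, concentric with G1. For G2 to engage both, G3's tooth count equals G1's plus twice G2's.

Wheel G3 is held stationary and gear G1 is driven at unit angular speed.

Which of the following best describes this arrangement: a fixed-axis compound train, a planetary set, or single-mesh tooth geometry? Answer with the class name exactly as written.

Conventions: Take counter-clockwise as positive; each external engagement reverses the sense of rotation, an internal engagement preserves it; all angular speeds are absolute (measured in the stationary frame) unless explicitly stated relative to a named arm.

planetary set

recognized (axles ride arm R): planetary set, 15/10/35 teeth
classification: planetary set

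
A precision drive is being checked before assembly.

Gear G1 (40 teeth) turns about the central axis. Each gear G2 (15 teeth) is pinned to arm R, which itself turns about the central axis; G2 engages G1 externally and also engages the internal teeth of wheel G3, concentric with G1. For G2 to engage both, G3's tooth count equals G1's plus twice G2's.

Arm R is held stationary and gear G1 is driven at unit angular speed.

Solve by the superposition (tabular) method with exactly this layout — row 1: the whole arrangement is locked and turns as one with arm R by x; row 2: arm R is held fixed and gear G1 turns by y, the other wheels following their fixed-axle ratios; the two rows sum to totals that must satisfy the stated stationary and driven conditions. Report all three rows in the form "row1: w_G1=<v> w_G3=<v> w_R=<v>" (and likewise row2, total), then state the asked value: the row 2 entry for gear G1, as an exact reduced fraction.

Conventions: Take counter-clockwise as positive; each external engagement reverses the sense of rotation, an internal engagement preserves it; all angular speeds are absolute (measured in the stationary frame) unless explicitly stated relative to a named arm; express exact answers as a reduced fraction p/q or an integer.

planetary set (40T centre, 15T on arm, 70T internal) — Willis relation
superposition row 1 [locked train]: every member turns x
row 2 (arm held, sun turns y): ω_ring = −(40/70)·y, ω_arm = 0
boundary: total ω_arm = x = 0 and total ω_sun = x + y = 1  ⇒  y = 1, x = 0
row 2 ring = −(40/70)·1 = -4/7
totals (row 1 + row 2): sun 0 + 1 = 1, ring 0 + (-4/7) = -4/7, arm 0 + 0 = 0
asked cell (row2, sun) = 1

row1: w_G1=0 w_G3=0 w_R=0
row2: w_G1=1 w_G3=-4/7 w_R=0
total: w_G1=1 w_G3=-4/7 w_R=0
asked value: 1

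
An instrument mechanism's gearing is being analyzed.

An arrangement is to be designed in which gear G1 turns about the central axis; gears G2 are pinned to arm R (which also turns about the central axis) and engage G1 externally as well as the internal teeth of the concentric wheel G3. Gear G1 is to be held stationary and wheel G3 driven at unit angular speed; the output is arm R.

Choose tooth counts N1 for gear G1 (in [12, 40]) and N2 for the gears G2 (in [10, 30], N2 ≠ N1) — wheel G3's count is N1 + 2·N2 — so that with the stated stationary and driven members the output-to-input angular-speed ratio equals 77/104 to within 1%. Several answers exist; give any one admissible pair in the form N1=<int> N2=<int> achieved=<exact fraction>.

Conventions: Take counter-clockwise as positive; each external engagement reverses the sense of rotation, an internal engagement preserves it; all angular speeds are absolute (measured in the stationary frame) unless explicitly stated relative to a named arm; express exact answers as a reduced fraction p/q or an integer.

N1=27 N2=25 achieved=77/104

topology: planetary set — design target 77/104, arm = carrier (Willis)
Willis with ω_sun = 0: ω_arm/ω_ring = N3/(N1+N3); set equal to 77/104  ⇒  N3/N1 = (77/104)/(1 − 77/104) = 77/27
N3 = N1 + 2·N2  ⇒  N2/N1 = (N3/N1 − 1)/2 = (77/27 − 1)/2 = 25/27
smallest multiple with N1 ≥ 12 and N2 ≥ 10: k = 1  ⇒  N1 = 1·27 = 27, N2 = 1·25 = 25 (N1 ≤ 40, N2 ≤ 30, N2 ≠ N1 ✓), N3 = 27 + 2·25 = 77
check: N3/(N1+N3) with N1 = 27, N3 = 77 gives 77/104; |achieved − target| = 0 ≤ 77/10400 ✓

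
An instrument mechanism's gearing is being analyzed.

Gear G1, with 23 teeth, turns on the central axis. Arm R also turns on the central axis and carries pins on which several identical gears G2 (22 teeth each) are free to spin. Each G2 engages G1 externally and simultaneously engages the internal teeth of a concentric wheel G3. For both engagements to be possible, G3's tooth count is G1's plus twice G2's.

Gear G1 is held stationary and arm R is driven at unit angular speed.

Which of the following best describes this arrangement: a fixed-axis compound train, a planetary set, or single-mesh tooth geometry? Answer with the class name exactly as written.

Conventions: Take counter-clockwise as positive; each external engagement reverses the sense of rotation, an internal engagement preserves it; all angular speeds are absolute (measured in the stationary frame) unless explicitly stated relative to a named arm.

planetary set

class = planetary set [G3 = 23+2·22 = 67; Willis about the carrier]
classification: planetary set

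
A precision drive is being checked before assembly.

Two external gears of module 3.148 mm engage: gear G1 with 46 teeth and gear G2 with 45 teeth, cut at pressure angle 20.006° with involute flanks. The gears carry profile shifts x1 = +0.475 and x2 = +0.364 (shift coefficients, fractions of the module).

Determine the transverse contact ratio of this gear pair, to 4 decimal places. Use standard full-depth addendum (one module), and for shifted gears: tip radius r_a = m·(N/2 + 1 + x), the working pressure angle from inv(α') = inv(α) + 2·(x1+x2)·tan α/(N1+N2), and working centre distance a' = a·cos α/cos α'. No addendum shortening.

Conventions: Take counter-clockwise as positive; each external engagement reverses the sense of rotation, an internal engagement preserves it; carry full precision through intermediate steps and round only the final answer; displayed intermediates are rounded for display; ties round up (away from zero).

1.6296

class = single-mesh tooth geometry [involute pair 46T × 45T, m = 3.148]
base radii: r_b1 = 68.034911, r_b2 = 66.555891
tip radii: r_a1 = 77.047300, r_a2 = 75.123872
inv(α') = inv(20.006°) + 2·(+0.475+0.364)·tan α/(46+45) = 0.02163190  ⇒  α' = 22.53914°
a' = a·cos α / cos α' = 143.2340·cos 20.006°/cos 22.53914° = 145.721297
action lengths: √(r_a1²−r_b1²) = 36.159886, √(r_a2²−r_b2²) = 34.841204
base pitch p_b = π·m·cos α = 9.292955
CR = (36.159886 + 34.841204 − 145.721297·sin 22.53914°)/9.292955 = 1.629624
contact ratio ≈ 1.6296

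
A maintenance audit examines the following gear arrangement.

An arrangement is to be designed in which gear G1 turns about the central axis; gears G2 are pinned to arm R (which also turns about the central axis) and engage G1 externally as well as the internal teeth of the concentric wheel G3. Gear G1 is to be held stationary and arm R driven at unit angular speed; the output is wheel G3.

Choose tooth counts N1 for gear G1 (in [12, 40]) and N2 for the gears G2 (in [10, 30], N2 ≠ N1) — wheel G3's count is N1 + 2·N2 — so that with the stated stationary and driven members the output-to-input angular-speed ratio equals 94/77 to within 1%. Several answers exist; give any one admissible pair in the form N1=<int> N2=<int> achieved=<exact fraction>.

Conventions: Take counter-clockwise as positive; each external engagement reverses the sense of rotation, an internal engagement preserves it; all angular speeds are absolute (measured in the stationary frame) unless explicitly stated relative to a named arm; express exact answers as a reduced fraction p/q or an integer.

N1=17 N2=30 achieved=94/77

class = planetary set [ratio 94/77 wanted; Willis about the carrier]
Willis with ω_sun = 0: ω_ring/ω_arm = (N1+N3)/N3; set equal to 94/77  ⇒  N3/N1 = 1/(94/77 − 1) = 77/17
N3 = N1 + 2·N2  ⇒  N2/N1 = (N3/N1 − 1)/2 = (77/17 − 1)/2 = 30/17
smallest multiple with N1 ≥ 12 and N2 ≥ 10: k = 1  ⇒  N1 = 1·17 = 17, N2 = 1·30 = 30 (N1 ≤ 40, N2 ≤ 30, N2 ≠ N1 ✓), N3 = 17 + 2·30 = 77
check: (N1+N3)/N3 with N1 = 17, N3 = 77 gives 94/77; |achieved − target| = 0 ≤ 47/3850 ✓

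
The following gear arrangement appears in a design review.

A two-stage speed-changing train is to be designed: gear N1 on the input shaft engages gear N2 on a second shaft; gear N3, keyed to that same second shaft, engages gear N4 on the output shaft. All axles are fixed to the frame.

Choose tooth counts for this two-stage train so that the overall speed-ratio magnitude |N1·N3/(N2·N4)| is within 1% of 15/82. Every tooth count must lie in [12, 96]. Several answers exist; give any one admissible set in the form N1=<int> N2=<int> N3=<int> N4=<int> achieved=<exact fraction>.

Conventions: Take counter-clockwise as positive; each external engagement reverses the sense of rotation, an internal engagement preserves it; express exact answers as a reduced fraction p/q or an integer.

N1=12 N2=82 N3=15 N4=12 achieved=15/82

design class (target 15/82): fixed-axis compound train
target = 15/82 in lowest terms: an exact hit needs N1·N3 = k·15 and N2·N4 = k·82 for one integer k, every count in [12, 96]; additionally prefer no 1:1 stage (N1 ≠ N2, N3 ≠ N4)
k = 1…11: no 1:1-free in-range split of k·15 and k·82 into factor pairs; take k = 12
k = 12: N1·N3 = 180 = 12·15, N2·N4 = 984 = 82·12
achieved = 12·15/(82·12) = 15/82; |achieved − target| = 0 ≤ 3/1640 ✓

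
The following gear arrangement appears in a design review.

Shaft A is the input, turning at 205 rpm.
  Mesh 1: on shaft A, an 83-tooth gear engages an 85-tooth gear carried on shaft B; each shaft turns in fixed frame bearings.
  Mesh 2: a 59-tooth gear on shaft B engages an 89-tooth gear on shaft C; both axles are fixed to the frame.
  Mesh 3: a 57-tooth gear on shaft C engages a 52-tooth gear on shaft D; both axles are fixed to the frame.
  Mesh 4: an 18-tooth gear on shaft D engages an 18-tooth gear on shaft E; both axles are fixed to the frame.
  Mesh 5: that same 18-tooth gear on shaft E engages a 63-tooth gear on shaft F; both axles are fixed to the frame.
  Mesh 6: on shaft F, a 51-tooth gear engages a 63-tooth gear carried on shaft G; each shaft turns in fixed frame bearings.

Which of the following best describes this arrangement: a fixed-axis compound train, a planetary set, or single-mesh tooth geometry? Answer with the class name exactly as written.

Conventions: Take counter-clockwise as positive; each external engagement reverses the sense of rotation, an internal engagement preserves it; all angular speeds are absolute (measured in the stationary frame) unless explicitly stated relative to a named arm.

fixed-axis compound train

topology: fixed-axis compound train — 6 meshes, A→G
classification: fixed-axis compound train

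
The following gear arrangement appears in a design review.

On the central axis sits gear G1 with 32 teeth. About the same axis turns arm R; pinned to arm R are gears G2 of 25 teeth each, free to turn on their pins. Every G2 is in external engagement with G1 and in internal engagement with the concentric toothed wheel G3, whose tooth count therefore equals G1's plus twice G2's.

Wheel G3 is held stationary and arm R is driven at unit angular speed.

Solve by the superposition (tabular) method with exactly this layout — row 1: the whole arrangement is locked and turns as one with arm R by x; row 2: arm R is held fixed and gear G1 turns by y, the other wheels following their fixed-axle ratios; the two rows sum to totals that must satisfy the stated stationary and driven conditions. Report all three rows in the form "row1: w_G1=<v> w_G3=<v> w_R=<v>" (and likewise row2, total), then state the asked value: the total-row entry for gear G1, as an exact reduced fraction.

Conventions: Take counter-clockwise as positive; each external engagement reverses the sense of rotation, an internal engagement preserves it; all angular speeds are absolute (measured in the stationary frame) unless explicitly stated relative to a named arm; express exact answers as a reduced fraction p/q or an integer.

row1: w_G1=1 w_G3=1 w_R=1
row2: w_G1=41/16 w_G3=-1 w_R=0
total: w_G1=57/16 w_G3=0 w_R=1
asked value: 57/16

topology: planetary set — G1 32T / G2 25T / G3 82T, arm = carrier (Willis)
superposition row 1 [locked train]: every member turns x
row 2: sun turns y, ring = −(32/82)·y, arm 0
boundary: total ω_ring = x − (32/82)·y = 0 and total ω_arm = x = 1  ⇒  y = 41/16, x = 1
row 2 ring = −(32/82)·41/16 = -1
totals (row 1 + row 2): sun 1 + 41/16 = 57/16, ring 1 + (-1) = 0, arm 1 + 0 = 1
asked cell (total, sun) = 57/16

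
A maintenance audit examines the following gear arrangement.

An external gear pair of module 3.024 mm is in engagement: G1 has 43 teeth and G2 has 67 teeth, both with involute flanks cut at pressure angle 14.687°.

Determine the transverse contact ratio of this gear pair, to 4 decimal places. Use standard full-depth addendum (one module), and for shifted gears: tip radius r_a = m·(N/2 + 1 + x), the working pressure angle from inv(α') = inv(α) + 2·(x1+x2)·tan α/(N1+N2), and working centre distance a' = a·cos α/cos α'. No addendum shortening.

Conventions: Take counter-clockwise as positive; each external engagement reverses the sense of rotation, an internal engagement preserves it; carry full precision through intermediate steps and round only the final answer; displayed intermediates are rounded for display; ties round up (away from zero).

topology: single-mesh involute geometry — m = 3.024, 43T/67T pair
base radii: r_b1 = 62.891622, r_b2 = 97.993923
tip radii: r_a1 = 68.040000, r_a2 = 104.328000
no profile shift: α' = α, a' = a
action lengths: √(r_a1²−r_b1²) = 25.963156, √(r_a2²−r_b2²) = 35.798362
base pitch p_b = π·m·cos α = 9.189761
CR = (25.963156 + 35.798362 − 166.320000·sin 14.68700°)/9.189761 = 2.132047
contact ratio ≈ 2.1320

2.1320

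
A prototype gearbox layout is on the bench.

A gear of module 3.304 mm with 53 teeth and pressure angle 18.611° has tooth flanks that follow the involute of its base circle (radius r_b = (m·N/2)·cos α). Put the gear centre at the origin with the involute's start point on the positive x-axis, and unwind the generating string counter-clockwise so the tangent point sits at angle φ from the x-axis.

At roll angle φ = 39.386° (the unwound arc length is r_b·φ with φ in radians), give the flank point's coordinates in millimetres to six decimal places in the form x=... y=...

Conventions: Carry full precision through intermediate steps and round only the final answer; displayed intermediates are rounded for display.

single-mesh involute tooth geometry (53T wheel at module 3.304)
pitch radius r_p = m·N/2 = 3.304·53/2 = 87.556000
base radius r_b = r_p·cos α = 87.556000·cos 18.611° = 82.977448
roll angle φ = 39.386° = 0.68741538 rad
x = r_b·(cos φ + φ·sin φ) = 100.326568
y = r_b·(sin φ − φ·cos φ) = 8.567101

x=100.326568 y=8.567101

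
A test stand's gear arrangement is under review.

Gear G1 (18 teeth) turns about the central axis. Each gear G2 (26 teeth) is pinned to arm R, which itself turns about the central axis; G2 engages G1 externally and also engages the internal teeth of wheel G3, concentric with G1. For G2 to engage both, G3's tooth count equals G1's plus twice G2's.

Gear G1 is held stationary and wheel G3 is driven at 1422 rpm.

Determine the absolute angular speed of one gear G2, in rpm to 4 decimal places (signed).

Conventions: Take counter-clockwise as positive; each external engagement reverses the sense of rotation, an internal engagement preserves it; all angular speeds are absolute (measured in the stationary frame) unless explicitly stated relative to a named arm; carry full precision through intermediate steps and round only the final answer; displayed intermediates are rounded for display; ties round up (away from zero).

+1914.2308 rpm

recognized (axles ride arm R): planetary set, 18/26/70 teeth
normalise by the input: solve with ω_ring = 1, then scale by 1422 rpm
ring teeth: 18 + 2·26 = 70
18(ω_sun−ω_arm) = −70(ω_ring−ω_arm),  ω_sun = 0, ω_ring = 1
18(0−ω_arm) = −70(1−ω_arm)  ⇒  88·ω_arm = 70  ⇒  ω_arm = 35/44
sun–planet mesh: 18·(0−35/44) = −26·(ω_p−ω_arm)  ⇒  ω_p−ω_arm = 315/572
ω_p = 35/44 + 315/572 = 35/26
scale: ω_p = 35/26 × 1422 rpm = +1914.2308 rpm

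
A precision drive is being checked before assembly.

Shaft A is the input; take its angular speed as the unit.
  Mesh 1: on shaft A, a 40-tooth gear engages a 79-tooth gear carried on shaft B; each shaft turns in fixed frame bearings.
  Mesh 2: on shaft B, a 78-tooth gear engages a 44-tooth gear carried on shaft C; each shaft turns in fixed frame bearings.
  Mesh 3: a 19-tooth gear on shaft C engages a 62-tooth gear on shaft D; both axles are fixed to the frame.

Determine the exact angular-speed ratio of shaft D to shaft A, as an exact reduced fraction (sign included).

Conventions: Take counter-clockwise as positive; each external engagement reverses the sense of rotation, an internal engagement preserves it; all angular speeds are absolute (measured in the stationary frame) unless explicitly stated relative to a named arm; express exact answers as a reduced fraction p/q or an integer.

-7410/26939

class = fixed-axis compound train [3 meshes; 3 ratios multiply, 3 sense flips]
mesh 1 [40T→79T]: running ratio 40/79, sense −
mesh 2 [78T→44T]: running ratio 780/869, sense +
mesh 3 [19T→62T]: running ratio 7410/26939, sense −
ω_out/ω_in = -7410/26939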